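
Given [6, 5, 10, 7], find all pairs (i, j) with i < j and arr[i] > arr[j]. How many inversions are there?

Finding inversions in [6, 5, 10, 7]:

(0, 1): arr[0]=6 > arr[1]=5
(2, 3): arr[2]=10 > arr[3]=7

Total inversions: 2

The array has 2 inversion(s): (0,1), (2,3). Each pair (i,j) satisfies i < j and arr[i] > arr[j].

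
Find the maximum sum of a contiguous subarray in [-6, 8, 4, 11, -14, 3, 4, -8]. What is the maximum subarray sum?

Using Kadane's algorithm on [-6, 8, 4, 11, -14, 3, 4, -8]:

Scanning through the array:
Position 1 (value 8): max_ending_here = 8, max_so_far = 8
Position 2 (value 4): max_ending_here = 12, max_so_far = 12
Position 3 (value 11): max_ending_here = 23, max_so_far = 23
Position 4 (value -14): max_ending_here = 9, max_so_far = 23
Position 5 (value 3): max_ending_here = 12, max_so_far = 23
Position 6 (value 4): max_ending_here = 16, max_so_far = 23
Position 7 (value -8): max_ending_here = 8, max_so_far = 23

Maximum subarray: [8, 4, 11]
Maximum sum: 23

The maximum subarray is [8, 4, 11] with sum 23. This subarray runs from index 1 to index 3.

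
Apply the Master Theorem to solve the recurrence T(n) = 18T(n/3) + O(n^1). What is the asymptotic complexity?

Master Theorem for T(n) = 18T(n/3) + O(n^1):

a = 18, b = 3, c = 1
log_b(a) = log_3(18) = 2.6309

Case 1: c = 1 < log_3(18) = 2.6309
T(n) = O(n^(log_3 18))

For T(n) = 18T(n/3) + O(n^1): log_3(18) = 2.6309. This is Case 1 of the Master Theorem (c < log_b(a), work dominated by leaves), giving O(n^(log_3 18)).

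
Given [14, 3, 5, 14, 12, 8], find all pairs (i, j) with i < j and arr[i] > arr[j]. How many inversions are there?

Finding inversions in [14, 3, 5, 14, 12, 8]:

(0, 1): arr[0]=14 > arr[1]=3
(0, 2): arr[0]=14 > arr[2]=5
(0, 4): arr[0]=14 > arr[4]=12
(0, 5): arr[0]=14 > arr[5]=8
(3, 4): arr[3]=14 > arr[4]=12
(3, 5): arr[3]=14 > arr[5]=8
(4, 5): arr[4]=12 > arr[5]=8

Total inversions: 7

The array has 7 inversion(s): (0,1), (0,2), (0,4), (0,5), (3,4), (3,5), (4,5). Each pair (i,j) satisfies i < j and arr[i] > arr[j].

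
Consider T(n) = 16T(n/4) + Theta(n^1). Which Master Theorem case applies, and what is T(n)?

Master Theorem for T(n) = 16T(n/4) + O(n^1):

a = 16, b = 4, c = 1
log_b(a) = log_4(16) = 2.0000

Case 1: c = 1 < log_4(16) = 2.0000
T(n) = O(n^(log_4 16)) = O(n^2)

For T(n) = 16T(n/4) + O(n^1): log_4(16) = 2.0000. This is Case 1 of the Master Theorem (c < log_b(a), work dominated by leaves), giving O(n^2).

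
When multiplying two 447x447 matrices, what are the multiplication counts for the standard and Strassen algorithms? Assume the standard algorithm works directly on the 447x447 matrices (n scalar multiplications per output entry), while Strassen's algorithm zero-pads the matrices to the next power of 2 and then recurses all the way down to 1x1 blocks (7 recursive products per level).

Matrix multiplication for 447x447 matrices:

Strassen's algorithm requires power-of-2 dimensions. Pad 447x447 to 512x512 (next power of 2).

Standard algorithm: 447^3 = 89314623 multiplications
Strassen's algorithm: 7^(log2(512)) = 7^9 = 40353607 multiplications
Savings: 89314623 - 40353607 = 48961016 multiplications

Standard: 89314623 multiplications (447^3). Strassen: 40353607 multiplications (7^9, after padding to 512x512). Strassen reduces 8 recursive multiplications to 7 at each level.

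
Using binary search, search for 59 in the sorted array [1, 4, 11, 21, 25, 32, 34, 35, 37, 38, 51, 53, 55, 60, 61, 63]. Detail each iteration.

Binary search for 59 in [1, 4, 11, 21, 25, 32, 34, 35, 37, 38, 51, 53, 55, 60, 61, 63]:

lo=0, hi=15, mid=7, arr[mid]=35 -> 35 < 59, search right half
lo=8, hi=15, mid=11, arr[mid]=53 -> 53 < 59, search right half
lo=12, hi=15, mid=13, arr[mid]=60 -> 60 > 59, search left half
lo=12, hi=12, mid=12, arr[mid]=55 -> 55 < 59, search right half
lo=13 > hi=12, target 59 not found

Binary search determines that 59 is not in the array after 4 comparisons. The search space was exhausted without finding the target.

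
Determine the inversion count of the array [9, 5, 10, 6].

Finding inversions in [9, 5, 10, 6]:

(0, 1): arr[0]=9 > arr[1]=5
(0, 3): arr[0]=9 > arr[3]=6
(2, 3): arr[2]=10 > arr[3]=6

Total inversions: 3

The array has 3 inversion(s): (0,1), (0,3), (2,3). Each pair (i,j) satisfies i < j and arr[i] > arr[j].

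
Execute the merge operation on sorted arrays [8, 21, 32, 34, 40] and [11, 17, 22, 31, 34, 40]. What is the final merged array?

Merging process:

Compare 8 vs 11: take 8 from left. Merged: [8]
Compare 21 vs 11: take 11 from right. Merged: [8, 11]
Compare 21 vs 17: take 17 from right. Merged: [8, 11, 17]
Compare 21 vs 22: take 21 from left. Merged: [8, 11, 17, 21]
Compare 32 vs 22: take 22 from right. Merged: [8, 11, 17, 21, 22]
Compare 32 vs 31: take 31 from right. Merged: [8, 11, 17, 21, 22, 31]
Compare 32 vs 34: take 32 from left. Merged: [8, 11, 17, 21, 22, 31, 32]
Compare 34 vs 34: take 34 from left. Merged: [8, 11, 17, 21, 22, 31, 32, 34]
Compare 40 vs 34: take 34 from right. Merged: [8, 11, 17, 21, 22, 31, 32, 34, 34]
Compare 40 vs 40: take 40 from left. Merged: [8, 11, 17, 21, 22, 31, 32, 34, 34, 40]
Append remaining from right: [40]. Merged: [8, 11, 17, 21, 22, 31, 32, 34, 34, 40, 40]

Final merged array: [8, 11, 17, 21, 22, 31, 32, 34, 34, 40, 40]
Total comparisons: 10

The merged array is [8, 11, 17, 21, 22, 31, 32, 34, 34, 40, 40], requiring 10 comparisons. The merge step runs in O(n) time where n is the total number of elements.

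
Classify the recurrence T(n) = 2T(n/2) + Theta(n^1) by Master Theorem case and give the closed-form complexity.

Master Theorem for T(n) = 2T(n/2) + O(n^1):

a = 2, b = 2, c = 1
log_b(a) = log_2(2) = 1.0000

Case 2: c = 1 = log_2(2) = 1.0000
T(n) = O(n^1 log n) = O(n log n)

For T(n) = 2T(n/2) + O(n^1): log_2(2) = 1.0000. This is Case 2 of the Master Theorem (c = log_b(a), equal work at all levels), giving O(n log n).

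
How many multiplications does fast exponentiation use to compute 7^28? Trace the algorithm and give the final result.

Computing 7^28 by squaring (build up from 7^1; each line after the first costs one multiplication):

7^1 = 7
7^2 = (7^1)^2 = 7^2 = 49
7^3 = 7 * 7^2 = 7 * 49 = 343
7^6 = (7^3)^2 = 343^2 = 117649
7^7 = 7 * 7^6 = 7 * 117649 = 823543
7^14 = (7^7)^2 = 823543^2 = 678223072849
7^28 = (7^14)^2 = 678223072849^2 = 459986536544739960976801

Result: 459986536544739960976801
Multiplications needed: 6 (6 lines after 7^1)

7^28 = 459986536544739960976801. Using exponentiation by squaring, this requires 6 multiplications. The key idea: if the exponent is even, square the half-power; if odd, multiply by the base once.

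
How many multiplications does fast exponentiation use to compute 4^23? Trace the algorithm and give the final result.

Computing 4^23 by squaring (build up from 4^1; each line after the first costs one multiplication):

4^1 = 4
4^2 = (4^1)^2 = 4^2 = 16
4^4 = (4^2)^2 = 16^2 = 256
4^5 = 4 * 4^4 = 4 * 256 = 1024
4^10 = (4^5)^2 = 1024^2 = 1048576
4^11 = 4 * 4^10 = 4 * 1048576 = 4194304
4^22 = (4^11)^2 = 4194304^2 = 17592186044416
4^23 = 4 * 4^22 = 4 * 17592186044416 = 70368744177664

Result: 70368744177664
Multiplications needed: 7 (7 lines after 4^1)

4^23 = 70368744177664. Using exponentiation by squaring, this requires 7 multiplications. The key idea: if the exponent is even, square the half-power; if odd, multiply by the base once.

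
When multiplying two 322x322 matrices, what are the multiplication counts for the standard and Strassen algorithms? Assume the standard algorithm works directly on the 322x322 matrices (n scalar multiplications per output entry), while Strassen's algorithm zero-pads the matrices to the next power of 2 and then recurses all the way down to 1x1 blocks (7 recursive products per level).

Matrix multiplication for 322x322 matrices:

Strassen's algorithm requires power-of-2 dimensions. Pad 322x322 to 512x512 (next power of 2).

Standard algorithm: 322^3 = 33386248 multiplications
Strassen's algorithm: 7^(log2(512)) = 7^9 = 40353607 multiplications
Difference: 33386248 - 40353607 = -6967359 (Strassen uses MORE here due to padding overhead — for small or just-over-power-of-2 n, padding can outweigh the per-level savings)

Standard: 33386248 multiplications (322^3). Strassen: 40353607 multiplications (7^9, after padding to 512x512). Strassen reduces 8 recursive multiplications to 7 at each level.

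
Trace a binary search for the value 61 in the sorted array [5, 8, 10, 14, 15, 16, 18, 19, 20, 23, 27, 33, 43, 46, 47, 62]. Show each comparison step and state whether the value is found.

Binary search for 61 in [5, 8, 10, 14, 15, 16, 18, 19, 20, 23, 27, 33, 43, 46, 47, 62]:

lo=0, hi=15, mid=7, arr[mid]=19 -> 19 < 61, search right half
lo=8, hi=15, mid=11, arr[mid]=33 -> 33 < 61, search right half
lo=12, hi=15, mid=13, arr[mid]=46 -> 46 < 61, search right half
lo=14, hi=15, mid=14, arr[mid]=47 -> 47 < 61, search right half
lo=15, hi=15, mid=15, arr[mid]=62 -> 62 > 61, search left half
lo=15 > hi=14, target 61 not found

Binary search determines that 61 is not in the array after 5 comparisons. The search space was exhausted without finding the target.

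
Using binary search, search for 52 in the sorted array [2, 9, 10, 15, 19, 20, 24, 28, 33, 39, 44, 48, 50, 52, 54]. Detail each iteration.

Binary search for 52 in [2, 9, 10, 15, 19, 20, 24, 28, 33, 39, 44, 48, 50, 52, 54]:

lo=0, hi=14, mid=7, arr[mid]=28 -> 28 < 52, search right half
lo=8, hi=14, mid=11, arr[mid]=48 -> 48 < 52, search right half
lo=12, hi=14, mid=13, arr[mid]=52 -> Found target at index 13!

Binary search finds 52 at index 13 after 3 comparisons. The search repeatedly halves the search space by comparing with the middle element.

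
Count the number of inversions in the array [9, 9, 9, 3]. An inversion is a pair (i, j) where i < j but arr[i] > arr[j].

Finding inversions in [9, 9, 9, 3]:

(0, 3): arr[0]=9 > arr[3]=3
(1, 3): arr[1]=9 > arr[3]=3
(2, 3): arr[2]=9 > arr[3]=3

Total inversions: 3

The array has 3 inversion(s): (0,3), (1,3), (2,3). Each pair (i,j) satisfies i < j and arr[i] > arr[j].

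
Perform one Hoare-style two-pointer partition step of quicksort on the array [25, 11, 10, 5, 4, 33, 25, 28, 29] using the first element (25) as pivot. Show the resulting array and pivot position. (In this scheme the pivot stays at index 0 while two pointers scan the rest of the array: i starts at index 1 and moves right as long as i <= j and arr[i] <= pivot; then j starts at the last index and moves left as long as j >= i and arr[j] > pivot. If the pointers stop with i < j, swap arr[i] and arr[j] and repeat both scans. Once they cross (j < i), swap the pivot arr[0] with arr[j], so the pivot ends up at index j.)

Hoare-style two-pointer partition with pivot = 25:

Initial array: [25, 11, 10, 5, 4, 33, 25, 28, 29]

Pointers start at i = 1, j = 8.
i stops at index 5 (arr[5]=33 > 25), j stops at index 6 (arr[6]=25 <= 25): swap arr[5] and arr[6], array becomes [25, 11, 10, 5, 4, 25, 33, 28, 29]
i ends at 6, j ends at 5: the pointers have crossed (j < i), so scanning stops.

Swap pivot arr[0] with arr[5] to place pivot at position 5: [25, 11, 10, 5, 4, 25, 33, 28, 29]
Pivot position: 5

After partitioning with pivot 25, the array becomes [25, 11, 10, 5, 4, 25, 33, 28, 29]. The pivot is placed at index 5. All elements to the left of the pivot are <= 25, and all elements to the right are > 25.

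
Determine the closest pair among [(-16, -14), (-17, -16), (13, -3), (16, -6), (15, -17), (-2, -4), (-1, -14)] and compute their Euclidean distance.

Computing all pairwise distances among 7 points:

d((-16, -14), (-17, -16)) = 2.2361 <-- minimum
d((-16, -14), (13, -3)) = 31.0161
d((-16, -14), (16, -6)) = 32.9848
d((-16, -14), (15, -17)) = 31.1448
d((-16, -14), (-2, -4)) = 17.2047
d((-16, -14), (-1, -14)) = 15.0
d((-17, -16), (13, -3)) = 32.6956
d((-17, -16), (16, -6)) = 34.4819
d((-17, -16), (15, -17)) = 32.0156
d((-17, -16), (-2, -4)) = 19.2094
d((-17, -16), (-1, -14)) = 16.1245
d((13, -3), (16, -6)) = 4.2426
d((13, -3), (15, -17)) = 14.1421
d((13, -3), (-2, -4)) = 15.0333
d((13, -3), (-1, -14)) = 17.8045
d((16, -6), (15, -17)) = 11.0454
d((16, -6), (-2, -4)) = 18.1108
d((16, -6), (-1, -14)) = 18.7883
d((15, -17), (-2, -4)) = 21.4009
d((15, -17), (-1, -14)) = 16.2788
d((-2, -4), (-1, -14)) = 10.0499

Closest pair: (-16, -14) and (-17, -16) with distance 2.2361

The closest pair is (-16, -14) and (-17, -16) with Euclidean distance 2.2361. For 7 points, brute-force pairwise comparison is shown above. For large n, the divide-and-conquer algorithm (sort by x, recurse on halves, check the dividing strip) achieves O(n log n).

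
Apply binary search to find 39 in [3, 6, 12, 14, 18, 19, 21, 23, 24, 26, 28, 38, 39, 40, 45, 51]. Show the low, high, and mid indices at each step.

Binary search for 39 in [3, 6, 12, 14, 18, 19, 21, 23, 24, 26, 28, 38, 39, 40, 45, 51]:

lo=0, hi=15, mid=7, arr[mid]=23 -> 23 < 39, search right half
lo=8, hi=15, mid=11, arr[mid]=38 -> 38 < 39, search right half
lo=12, hi=15, mid=13, arr[mid]=40 -> 40 > 39, search left half
lo=12, hi=12, mid=12, arr[mid]=39 -> Found target at index 12!

Binary search finds 39 at index 12 after 4 comparisons. The search repeatedly halves the search space by comparing with the middle element.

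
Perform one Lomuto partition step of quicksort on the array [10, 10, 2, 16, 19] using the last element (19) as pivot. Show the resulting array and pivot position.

Lomuto partition with pivot = 19:

Initial array: [10, 10, 2, 16, 19]

arr[0]=10 <= 19: swap with position 0, array becomes [10, 10, 2, 16, 19]
arr[1]=10 <= 19: swap with position 1, array becomes [10, 10, 2, 16, 19]
arr[2]=2 <= 19: swap with position 2, array becomes [10, 10, 2, 16, 19]
arr[3]=16 <= 19: swap with position 3, array becomes [10, 10, 2, 16, 19]

Place pivot at position 4: [10, 10, 2, 16, 19]
Pivot position: 4

After partitioning with pivot 19, the array becomes [10, 10, 2, 16, 19]. The pivot is placed at index 4. All elements to the left of the pivot are <= 19, and all elements to the right are > 19.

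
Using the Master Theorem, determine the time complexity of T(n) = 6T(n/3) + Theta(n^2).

Master Theorem for T(n) = 6T(n/3) + O(n^2):

a = 6, b = 3, c = 2
log_b(a) = log_3(6) = 1.6309

Case 3: c = 2 > log_3(6) = 1.6309
T(n) = O(n^2) = O(n^2)

For T(n) = 6T(n/3) + O(n^2): log_3(6) = 1.6309. This is Case 3 of the Master Theorem (c > log_b(a), work dominated by root), giving O(n^2).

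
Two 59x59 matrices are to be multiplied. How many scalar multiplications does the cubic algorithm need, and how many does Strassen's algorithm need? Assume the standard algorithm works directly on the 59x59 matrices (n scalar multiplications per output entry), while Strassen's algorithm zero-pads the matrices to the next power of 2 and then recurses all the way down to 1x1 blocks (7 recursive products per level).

Matrix multiplication for 59x59 matrices:

Strassen's algorithm requires power-of-2 dimensions. Pad 59x59 to 64x64 (next power of 2).

Standard algorithm: 59^3 = 205379 multiplications
Strassen's algorithm: 7^(log2(64)) = 7^6 = 117649 multiplications
Savings: 205379 - 117649 = 87730 multiplications

Standard: 205379 multiplications (59^3). Strassen: 117649 multiplications (7^6, after padding to 64x64). Strassen reduces 8 recursive multiplications to 7 at each level.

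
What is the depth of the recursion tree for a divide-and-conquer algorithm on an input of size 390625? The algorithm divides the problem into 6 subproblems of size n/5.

For divide and conquer with division factor 5:

Problem sizes at each level:
Level 0: 390625
Level 1: 78125
Level 2: 15625
Level 3: 3125
Level 4: 625
Level 5: 125
Level 6: 25
Level 7: 5
Level 8: 1

The root is level 0 and the size-1 base case is level 8 (the tree spans levels 0 through 8, i.e. 9 levels counting the root), so the depth is the number of divisions: log_5(390625) = 8

The recursion tree depth is log_5(390625) = 8. At each level, the problem size is divided by 5, so it takes 8 divisions to reduce to a base case of size 1. The algorithm makes 6 recursive calls at each level.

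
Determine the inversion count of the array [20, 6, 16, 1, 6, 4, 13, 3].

Finding inversions in [20, 6, 16, 1, 6, 4, 13, 3]:

(0, 1): arr[0]=20 > arr[1]=6
(0, 2): arr[0]=20 > arr[2]=16
(0, 3): arr[0]=20 > arr[3]=1
(0, 4): arr[0]=20 > arr[4]=6
(0, 5): arr[0]=20 > arr[5]=4
(0, 6): arr[0]=20 > arr[6]=13
(0, 7): arr[0]=20 > arr[7]=3
(1, 3): arr[1]=6 > arr[3]=1
(1, 5): arr[1]=6 > arr[5]=4
(1, 7): arr[1]=6 > arr[7]=3
(2, 3): arr[2]=16 > arr[3]=1
(2, 4): arr[2]=16 > arr[4]=6
(2, 5): arr[2]=16 > arr[5]=4
(2, 6): arr[2]=16 > arr[6]=13
(2, 7): arr[2]=16 > arr[7]=3
(4, 5): arr[4]=6 > arr[5]=4
(4, 7): arr[4]=6 > arr[7]=3
(5, 7): arr[5]=4 > arr[7]=3
(6, 7): arr[6]=13 > arr[7]=3

Total inversions: 19

The array has 19 inversion(s): (0,1), (0,2), (0,3), (0,4), (0,5), (0,6), (0,7), (1,3), (1,5), (1,7), (2,3), (2,4), (2,5), (2,6), (2,7), (4,5), (4,7), (5,7), (6,7). Each pair (i,j) satisfies i < j and arr[i] > arr[j].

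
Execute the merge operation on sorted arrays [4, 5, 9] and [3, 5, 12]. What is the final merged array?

Merging process:

Compare 4 vs 3: take 3 from right. Merged: [3]
Compare 4 vs 5: take 4 from left. Merged: [3, 4]
Compare 5 vs 5: take 5 from left. Merged: [3, 4, 5]
Compare 9 vs 5: take 5 from right. Merged: [3, 4, 5, 5]
Compare 9 vs 12: take 9 from left. Merged: [3, 4, 5, 5, 9]
Append remaining from right: [12]. Merged: [3, 4, 5, 5, 9, 12]

Final merged array: [3, 4, 5, 5, 9, 12]
Total comparisons: 5

The merged array is [3, 4, 5, 5, 9, 12], requiring 5 comparisons. The merge step runs in O(n) time where n is the total number of elements.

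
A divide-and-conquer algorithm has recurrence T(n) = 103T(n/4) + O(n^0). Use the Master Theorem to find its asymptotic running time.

Master Theorem for T(n) = 103T(n/4) + O(n^0):

a = 103, b = 4, c = 0
log_b(a) = log_4(103) = 3.3433

Case 1: c = 0 < log_4(103) = 3.3433
T(n) = O(n^(log_4 103))

For T(n) = 103T(n/4) + O(n^0): log_4(103) = 3.3433. This is Case 1 of the Master Theorem (c < log_b(a), work dominated by leaves), giving O(n^(log_4 103)).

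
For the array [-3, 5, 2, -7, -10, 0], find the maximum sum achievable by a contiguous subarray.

Using Kadane's algorithm on [-3, 5, 2, -7, -10, 0]:

Scanning through the array:
Position 1 (value 5): max_ending_here = 5, max_so_far = 5
Position 2 (value 2): max_ending_here = 7, max_so_far = 7
Position 3 (value -7): max_ending_here = 0, max_so_far = 7
Position 4 (value -10): max_ending_here = -10, max_so_far = 7
Position 5 (value 0): max_ending_here = 0, max_so_far = 7

Maximum subarray: [5, 2]
Maximum sum: 7

The maximum subarray is [5, 2] with sum 7. This subarray runs from index 1 to index 2.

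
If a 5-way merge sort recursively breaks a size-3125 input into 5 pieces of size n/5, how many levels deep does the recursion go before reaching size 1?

For divide and conquer with division factor 5:

Problem sizes at each level:
Level 0: 3125
Level 1: 625
Level 2: 125
Level 3: 25
Level 4: 5
Level 5: 1

The root is level 0 and the size-1 base case is level 5 (the tree spans levels 0 through 5, i.e. 6 levels counting the root), so the depth is the number of divisions: log_5(3125) = 5

The recursion tree depth is log_5(3125) = 5. At each level, the problem size is divided by 5, so it takes 5 divisions to reduce to a base case of size 1. The algorithm makes 5 recursive calls at each level.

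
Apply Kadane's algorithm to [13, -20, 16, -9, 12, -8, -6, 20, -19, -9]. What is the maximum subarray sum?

Using Kadane's algorithm on [13, -20, 16, -9, 12, -8, -6, 20, -19, -9]:

Scanning through the array:
Position 1 (value -20): max_ending_here = -7, max_so_far = 13
Position 2 (value 16): max_ending_here = 16, max_so_far = 16
Position 3 (value -9): max_ending_here = 7, max_so_far = 16
Position 4 (value 12): max_ending_here = 19, max_so_far = 19
Position 5 (value -8): max_ending_here = 11, max_so_far = 19
Position 6 (value -6): max_ending_here = 5, max_so_far = 19
Position 7 (value 20): max_ending_here = 25, max_so_far = 25
Position 8 (value -19): max_ending_here = 6, max_so_far = 25
Position 9 (value -9): max_ending_here = -3, max_so_far = 25

Maximum subarray: [16, -9, 12, -8, -6, 20]
Maximum sum: 25

The maximum subarray is [16, -9, 12, -8, -6, 20] with sum 25. This subarray runs from index 2 to index 7.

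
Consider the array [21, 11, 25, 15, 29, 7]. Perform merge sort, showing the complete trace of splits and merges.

Merge sort trace:

Split: [21, 11, 25, 15, 29, 7] -> [21, 11, 25] and [15, 29, 7]
  Split: [21, 11, 25] -> [21] and [11, 25]
    Split: [11, 25] -> [11] and [25]
    Merge: [11] + [25] -> [11, 25]
  Merge: [21] + [11, 25] -> [11, 21, 25]
  Split: [15, 29, 7] -> [15] and [29, 7]
    Split: [29, 7] -> [29] and [7]
    Merge: [29] + [7] -> [7, 29]
  Merge: [15] + [7, 29] -> [7, 15, 29]
Merge: [11, 21, 25] + [7, 15, 29] -> [7, 11, 15, 21, 25, 29]

Final sorted array: [7, 11, 15, 21, 25, 29]

The merge sort proceeds by recursively splitting the array and merging sorted halves.
After all merges, the sorted array is [7, 11, 15, 21, 25, 29].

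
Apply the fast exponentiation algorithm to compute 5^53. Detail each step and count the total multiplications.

Computing 5^53 by squaring (build up from 5^1; each line after the first costs one multiplication):

5^1 = 5
5^2 = (5^1)^2 = 5^2 = 25
5^3 = 5 * 5^2 = 5 * 25 = 125
5^6 = (5^3)^2 = 125^2 = 15625
5^12 = (5^6)^2 = 15625^2 = 244140625
5^13 = 5 * 5^12 = 5 * 244140625 = 1220703125
5^26 = (5^13)^2 = 1220703125^2 = 1490116119384765625
5^52 = (5^26)^2 = 1490116119384765625^2 = 2220446049250313080847263336181640625
5^53 = 5 * 5^52 = 5 * 2220446049250313080847263336181640625 = 11102230246251565404236316680908203125

Result: 11102230246251565404236316680908203125
Multiplications needed: 8 (8 lines after 5^1)

5^53 = 11102230246251565404236316680908203125. Using exponentiation by squaring, this requires 8 multiplications. The key idea: if the exponent is even, square the half-power; if odd, multiply by the base once.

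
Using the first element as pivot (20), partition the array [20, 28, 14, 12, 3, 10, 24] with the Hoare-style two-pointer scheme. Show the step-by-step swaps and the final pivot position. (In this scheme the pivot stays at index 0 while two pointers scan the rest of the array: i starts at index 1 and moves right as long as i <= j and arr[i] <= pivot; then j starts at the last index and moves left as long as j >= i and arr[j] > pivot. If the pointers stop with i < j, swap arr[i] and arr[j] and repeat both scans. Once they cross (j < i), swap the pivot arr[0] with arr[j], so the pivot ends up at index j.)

Hoare-style two-pointer partition with pivot = 20:

Initial array: [20, 28, 14, 12, 3, 10, 24]

Pointers start at i = 1, j = 6.
i stops at index 1 (arr[1]=28 > 20), j stops at index 5 (arr[5]=10 <= 20): swap arr[1] and arr[5], array becomes [20, 10, 14, 12, 3, 28, 24]
i ends at 5, j ends at 4: the pointers have crossed (j < i), so scanning stops.

Swap pivot arr[0] with arr[4] to place pivot at position 4: [3, 10, 14, 12, 20, 28, 24]
Pivot position: 4

After partitioning with pivot 20, the array becomes [3, 10, 14, 12, 20, 28, 24]. The pivot is placed at index 4. All elements to the left of the pivot are <= 20, and all elements to the right are > 20.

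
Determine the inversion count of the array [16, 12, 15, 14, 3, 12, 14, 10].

Finding inversions in [16, 12, 15, 14, 3, 12, 14, 10]:

(0, 1): arr[0]=16 > arr[1]=12
(0, 2): arr[0]=16 > arr[2]=15
(0, 3): arr[0]=16 > arr[3]=14
(0, 4): arr[0]=16 > arr[4]=3
(0, 5): arr[0]=16 > arr[5]=12
(0, 6): arr[0]=16 > arr[6]=14
(0, 7): arr[0]=16 > arr[7]=10
(1, 4): arr[1]=12 > arr[4]=3
(1, 7): arr[1]=12 > arr[7]=10
(2, 3): arr[2]=15 > arr[3]=14
(2, 4): arr[2]=15 > arr[4]=3
(2, 5): arr[2]=15 > arr[5]=12
(2, 6): arr[2]=15 > arr[6]=14
(2, 7): arr[2]=15 > arr[7]=10
(3, 4): arr[3]=14 > arr[4]=3
(3, 5): arr[3]=14 > arr[5]=12
(3, 7): arr[3]=14 > arr[7]=10
(5, 7): arr[5]=12 > arr[7]=10
(6, 7): arr[6]=14 > arr[7]=10

Total inversions: 19

The array has 19 inversion(s): (0,1), (0,2), (0,3), (0,4), (0,5), (0,6), (0,7), (1,4), (1,7), (2,3), (2,4), (2,5), (2,6), (2,7), (3,4), (3,5), (3,7), (5,7), (6,7). Each pair (i,j) satisfies i < j and arr[i] > arr[j].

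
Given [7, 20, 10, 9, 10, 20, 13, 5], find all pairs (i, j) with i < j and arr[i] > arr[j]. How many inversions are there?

Finding inversions in [7, 20, 10, 9, 10, 20, 13, 5]:

(0, 7): arr[0]=7 > arr[7]=5
(1, 2): arr[1]=20 > arr[2]=10
(1, 3): arr[1]=20 > arr[3]=9
(1, 4): arr[1]=20 > arr[4]=10
(1, 6): arr[1]=20 > arr[6]=13
(1, 7): arr[1]=20 > arr[7]=5
(2, 3): arr[2]=10 > arr[3]=9
(2, 7): arr[2]=10 > arr[7]=5
(3, 7): arr[3]=9 > arr[7]=5
(4, 7): arr[4]=10 > arr[7]=5
(5, 6): arr[5]=20 > arr[6]=13
(5, 7): arr[5]=20 > arr[7]=5
(6, 7): arr[6]=13 > arr[7]=5

Total inversions: 13

The array has 13 inversion(s): (0,7), (1,2), (1,3), (1,4), (1,6), (1,7), (2,3), (2,7), (3,7), (4,7), (5,6), (5,7), (6,7). Each pair (i,j) satisfies i < j and arr[i] > arr[j].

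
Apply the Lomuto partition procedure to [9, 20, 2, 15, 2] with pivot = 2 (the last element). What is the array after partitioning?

Lomuto partition with pivot = 2:

Initial array: [9, 20, 2, 15, 2]

arr[0]=9 > 2: no swap
arr[1]=20 > 2: no swap
arr[2]=2 <= 2: swap with position 0, array becomes [2, 20, 9, 15, 2]
arr[3]=15 > 2: no swap

Place pivot at position 1: [2, 2, 9, 15, 20]
Pivot position: 1

After partitioning with pivot 2, the array becomes [2, 2, 9, 15, 20]. The pivot is placed at index 1. All elements to the left of the pivot are <= 2, and all elements to the right are > 2.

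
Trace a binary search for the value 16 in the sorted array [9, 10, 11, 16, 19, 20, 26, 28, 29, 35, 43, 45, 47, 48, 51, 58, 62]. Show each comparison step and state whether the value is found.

Binary search for 16 in [9, 10, 11, 16, 19, 20, 26, 28, 29, 35, 43, 45, 47, 48, 51, 58, 62]:

lo=0, hi=16, mid=8, arr[mid]=29 -> 29 > 16, search left half
lo=0, hi=7, mid=3, arr[mid]=16 -> Found target at index 3!

Binary search finds 16 at index 3 after 2 comparisons. The search repeatedly halves the search space by comparing with the middle element.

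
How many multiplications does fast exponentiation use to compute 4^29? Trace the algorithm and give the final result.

Computing 4^29 by squaring (build up from 4^1; each line after the first costs one multiplication):

4^1 = 4
4^2 = (4^1)^2 = 4^2 = 16
4^3 = 4 * 4^2 = 4 * 16 = 64
4^6 = (4^3)^2 = 64^2 = 4096
4^7 = 4 * 4^6 = 4 * 4096 = 16384
4^14 = (4^7)^2 = 16384^2 = 268435456
4^28 = (4^14)^2 = 268435456^2 = 72057594037927936
4^29 = 4 * 4^28 = 4 * 72057594037927936 = 288230376151711744

Result: 288230376151711744
Multiplications needed: 7 (7 lines after 4^1)

4^29 = 288230376151711744. Using exponentiation by squaring, this requires 7 multiplications. The key idea: if the exponent is even, square the half-power; if odd, multiply by the base once.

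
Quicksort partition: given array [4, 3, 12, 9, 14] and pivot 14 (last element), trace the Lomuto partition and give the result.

Lomuto partition with pivot = 14:

Initial array: [4, 3, 12, 9, 14]

arr[0]=4 <= 14: swap with position 0, array becomes [4, 3, 12, 9, 14]
arr[1]=3 <= 14: swap with position 1, array becomes [4, 3, 12, 9, 14]
arr[2]=12 <= 14: swap with position 2, array becomes [4, 3, 12, 9, 14]
arr[3]=9 <= 14: swap with position 3, array becomes [4, 3, 12, 9, 14]

Place pivot at position 4: [4, 3, 12, 9, 14]
Pivot position: 4

After partitioning with pivot 14, the array becomes [4, 3, 12, 9, 14]. The pivot is placed at index 4. All elements to the left of the pivot are <= 14, and all elements to the right are > 14.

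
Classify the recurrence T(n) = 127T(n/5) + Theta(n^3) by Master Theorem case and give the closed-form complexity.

Master Theorem for T(n) = 127T(n/5) + O(n^3):

a = 127, b = 5, c = 3
log_b(a) = log_5(127) = 3.0099

Case 1: c = 3 < log_5(127) = 3.0099
T(n) = O(n^(log_5 127))

For T(n) = 127T(n/5) + O(n^3): log_5(127) = 3.0099. This is Case 1 of the Master Theorem (c < log_b(a), work dominated by leaves), giving O(n^(log_5 127)).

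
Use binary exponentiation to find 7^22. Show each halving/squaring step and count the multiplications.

Computing 7^22 by squaring (build up from 7^1; each line after the first costs one multiplication):

7^1 = 7
7^2 = (7^1)^2 = 7^2 = 49
7^4 = (7^2)^2 = 49^2 = 2401
7^5 = 7 * 7^4 = 7 * 2401 = 16807
7^10 = (7^5)^2 = 16807^2 = 282475249
7^11 = 7 * 7^10 = 7 * 282475249 = 1977326743
7^22 = (7^11)^2 = 1977326743^2 = 3909821048582988049

Result: 3909821048582988049
Multiplications needed: 6 (6 lines after 7^1)

7^22 = 3909821048582988049. Using exponentiation by squaring, this requires 6 multiplications. The key idea: if the exponent is even, square the half-power; if odd, multiply by the base once.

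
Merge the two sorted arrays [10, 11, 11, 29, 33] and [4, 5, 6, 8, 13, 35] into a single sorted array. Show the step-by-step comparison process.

Merging process:

Compare 10 vs 4: take 4 from right. Merged: [4]
Compare 10 vs 5: take 5 from right. Merged: [4, 5]
Compare 10 vs 6: take 6 from right. Merged: [4, 5, 6]
Compare 10 vs 8: take 8 from right. Merged: [4, 5, 6, 8]
Compare 10 vs 13: take 10 from left. Merged: [4, 5, 6, 8, 10]
Compare 11 vs 13: take 11 from left. Merged: [4, 5, 6, 8, 10, 11]
Compare 11 vs 13: take 11 from left. Merged: [4, 5, 6, 8, 10, 11, 11]
Compare 29 vs 13: take 13 from right. Merged: [4, 5, 6, 8, 10, 11, 11, 13]
Compare 29 vs 35: take 29 from left. Merged: [4, 5, 6, 8, 10, 11, 11, 13, 29]
Compare 33 vs 35: take 33 from left. Merged: [4, 5, 6, 8, 10, 11, 11, 13, 29, 33]
Append remaining from right: [35]. Merged: [4, 5, 6, 8, 10, 11, 11, 13, 29, 33, 35]

Final merged array: [4, 5, 6, 8, 10, 11, 11, 13, 29, 33, 35]
Total comparisons: 10

The merged array is [4, 5, 6, 8, 10, 11, 11, 13, 29, 33, 35], requiring 10 comparisons. The merge step runs in O(n) time where n is the total number of elements.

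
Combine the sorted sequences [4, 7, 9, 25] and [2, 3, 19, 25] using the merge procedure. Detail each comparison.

Merging process:

Compare 4 vs 2: take 2 from right. Merged: [2]
Compare 4 vs 3: take 3 from right. Merged: [2, 3]
Compare 4 vs 19: take 4 from left. Merged: [2, 3, 4]
Compare 7 vs 19: take 7 from left. Merged: [2, 3, 4, 7]
Compare 9 vs 19: take 9 from left. Merged: [2, 3, 4, 7, 9]
Compare 25 vs 19: take 19 from right. Merged: [2, 3, 4, 7, 9, 19]
Compare 25 vs 25: take 25 from left. Merged: [2, 3, 4, 7, 9, 19, 25]
Append remaining from right: [25]. Merged: [2, 3, 4, 7, 9, 19, 25, 25]

Final merged array: [2, 3, 4, 7, 9, 19, 25, 25]
Total comparisons: 7

The merged array is [2, 3, 4, 7, 9, 19, 25, 25], requiring 7 comparisons. The merge step runs in O(n) time where n is the total number of elements.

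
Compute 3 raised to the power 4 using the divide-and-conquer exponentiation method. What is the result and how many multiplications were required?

Computing 3^4 by squaring (build up from 3^1; each line after the first costs one multiplication):

3^1 = 3
3^2 = (3^1)^2 = 3^2 = 9
3^4 = (3^2)^2 = 9^2 = 81

Result: 81
Multiplications needed: 2 (2 lines after 3^1)

3^4 = 81. Using exponentiation by squaring, this requires 2 multiplications. The key idea: if the exponent is even, square the half-power; if odd, multiply by the base once.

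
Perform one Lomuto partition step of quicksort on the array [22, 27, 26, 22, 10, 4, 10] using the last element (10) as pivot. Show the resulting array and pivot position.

Lomuto partition with pivot = 10:

Initial array: [22, 27, 26, 22, 10, 4, 10]

arr[0]=22 > 10: no swap
arr[1]=27 > 10: no swap
arr[2]=26 > 10: no swap
arr[3]=22 > 10: no swap
arr[4]=10 <= 10: swap with position 0, array becomes [10, 27, 26, 22, 22, 4, 10]
arr[5]=4 <= 10: swap with position 1, array becomes [10, 4, 26, 22, 22, 27, 10]

Place pivot at position 2: [10, 4, 10, 22, 22, 27, 26]
Pivot position: 2

After partitioning with pivot 10, the array becomes [10, 4, 10, 22, 22, 27, 26]. The pivot is placed at index 2. All elements to the left of the pivot are <= 10, and all elements to the right are > 10.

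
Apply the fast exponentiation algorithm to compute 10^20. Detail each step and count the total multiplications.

Computing 10^20 by squaring (build up from 10^1; each line after the first costs one multiplication):

10^1 = 10
10^2 = (10^1)^2 = 10^2 = 100
10^4 = (10^2)^2 = 100^2 = 10000
10^5 = 10 * 10^4 = 10 * 10000 = 100000
10^10 = (10^5)^2 = 100000^2 = 10000000000
10^20 = (10^10)^2 = 10000000000^2 = 100000000000000000000

Result: 100000000000000000000
Multiplications needed: 5 (5 lines after 10^1)

10^20 = 100000000000000000000. Using exponentiation by squaring, this requires 5 multiplications. The key idea: if the exponent is even, square the half-power; if odd, multiply by the base once.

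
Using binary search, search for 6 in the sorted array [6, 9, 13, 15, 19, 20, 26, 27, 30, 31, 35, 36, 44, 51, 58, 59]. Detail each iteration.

Binary search for 6 in [6, 9, 13, 15, 19, 20, 26, 27, 30, 31, 35, 36, 44, 51, 58, 59]:

lo=0, hi=15, mid=7, arr[mid]=27 -> 27 > 6, search left half
lo=0, hi=6, mid=3, arr[mid]=15 -> 15 > 6, search left half
lo=0, hi=2, mid=1, arr[mid]=9 -> 9 > 6, search left half
lo=0, hi=0, mid=0, arr[mid]=6 -> Found target at index 0!

Binary search finds 6 at index 0 after 4 comparisons. The search repeatedly halves the search space by comparing with the middle element.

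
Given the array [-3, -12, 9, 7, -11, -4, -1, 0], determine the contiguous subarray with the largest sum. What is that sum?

Using Kadane's algorithm on [-3, -12, 9, 7, -11, -4, -1, 0]:

Scanning through the array:
Position 1 (value -12): max_ending_here = -12, max_so_far = -3
Position 2 (value 9): max_ending_here = 9, max_so_far = 9
Position 3 (value 7): max_ending_here = 16, max_so_far = 16
Position 4 (value -11): max_ending_here = 5, max_so_far = 16
Position 5 (value -4): max_ending_here = 1, max_so_far = 16
Position 6 (value -1): max_ending_here = 0, max_so_far = 16
Position 7 (value 0): max_ending_here = 0, max_so_far = 16

Maximum subarray: [9, 7]
Maximum sum: 16

The maximum subarray is [9, 7] with sum 16. This subarray runs from index 2 to index 3.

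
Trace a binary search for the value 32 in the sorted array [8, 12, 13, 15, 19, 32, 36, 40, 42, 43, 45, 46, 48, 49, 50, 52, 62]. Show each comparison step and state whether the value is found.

Binary search for 32 in [8, 12, 13, 15, 19, 32, 36, 40, 42, 43, 45, 46, 48, 49, 50, 52, 62]:

lo=0, hi=16, mid=8, arr[mid]=42 -> 42 > 32, search left half
lo=0, hi=7, mid=3, arr[mid]=15 -> 15 < 32, search right half
lo=4, hi=7, mid=5, arr[mid]=32 -> Found target at index 5!

Binary search finds 32 at index 5 after 3 comparisons. The search repeatedly halves the search space by comparing with the middle element.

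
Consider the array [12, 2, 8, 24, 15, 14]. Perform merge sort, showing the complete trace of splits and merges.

Merge sort trace:

Split: [12, 2, 8, 24, 15, 14] -> [12, 2, 8] and [24, 15, 14]
  Split: [12, 2, 8] -> [12] and [2, 8]
    Split: [2, 8] -> [2] and [8]
    Merge: [2] + [8] -> [2, 8]
  Merge: [12] + [2, 8] -> [2, 8, 12]
  Split: [24, 15, 14] -> [24] and [15, 14]
    Split: [15, 14] -> [15] and [14]
    Merge: [15] + [14] -> [14, 15]
  Merge: [24] + [14, 15] -> [14, 15, 24]
Merge: [2, 8, 12] + [14, 15, 24] -> [2, 8, 12, 14, 15, 24]

Final sorted array: [2, 8, 12, 14, 15, 24]

The merge sort proceeds by recursively splitting the array and merging sorted halves.
After all merges, the sorted array is [2, 8, 12, 14, 15, 24].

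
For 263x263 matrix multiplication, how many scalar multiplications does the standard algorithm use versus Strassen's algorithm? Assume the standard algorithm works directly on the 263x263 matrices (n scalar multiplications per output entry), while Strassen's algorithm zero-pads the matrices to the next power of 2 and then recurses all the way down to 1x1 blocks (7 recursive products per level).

Matrix multiplication for 263x263 matrices:

Strassen's algorithm requires power-of-2 dimensions. Pad 263x263 to 512x512 (next power of 2).

Standard algorithm: 263^3 = 18191447 multiplications
Strassen's algorithm: 7^(log2(512)) = 7^9 = 40353607 multiplications
Difference: 18191447 - 40353607 = -22162160 (Strassen uses MORE here due to padding overhead — for small or just-over-power-of-2 n, padding can outweigh the per-level savings)

Standard: 18191447 multiplications (263^3). Strassen: 40353607 multiplications (7^9, after padding to 512x512). Strassen reduces 8 recursive multiplications to 7 at each level.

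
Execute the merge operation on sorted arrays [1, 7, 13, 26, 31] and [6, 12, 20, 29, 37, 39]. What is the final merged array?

Merging process:

Compare 1 vs 6: take 1 from left. Merged: [1]
Compare 7 vs 6: take 6 from right. Merged: [1, 6]
Compare 7 vs 12: take 7 from left. Merged: [1, 6, 7]
Compare 13 vs 12: take 12 from right. Merged: [1, 6, 7, 12]
Compare 13 vs 20: take 13 from left. Merged: [1, 6, 7, 12, 13]
Compare 26 vs 20: take 20 from right. Merged: [1, 6, 7, 12, 13, 20]
Compare 26 vs 29: take 26 from left. Merged: [1, 6, 7, 12, 13, 20, 26]
Compare 31 vs 29: take 29 from right. Merged: [1, 6, 7, 12, 13, 20, 26, 29]
Compare 31 vs 37: take 31 from left. Merged: [1, 6, 7, 12, 13, 20, 26, 29, 31]
Append remaining from right: [37, 39]. Merged: [1, 6, 7, 12, 13, 20, 26, 29, 31, 37, 39]

Final merged array: [1, 6, 7, 12, 13, 20, 26, 29, 31, 37, 39]
Total comparisons: 9

The merged array is [1, 6, 7, 12, 13, 20, 26, 29, 31, 37, 39], requiring 9 comparisons. The merge step runs in O(n) time where n is the total number of elements.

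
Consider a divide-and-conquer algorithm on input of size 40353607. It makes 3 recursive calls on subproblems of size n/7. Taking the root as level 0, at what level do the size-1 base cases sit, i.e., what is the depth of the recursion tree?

For divide and conquer with division factor 7:

Problem sizes at each level:
Level 0: 40353607
Level 1: 5764801
Level 2: 823543
Level 3: 117649
Level 4: 16807
Level 5: 2401
Level 6: 343
Level 7: 49
Level 8: 7
Level 9: 1

The root is level 0 and the size-1 base case is level 9 (the tree spans levels 0 through 9, i.e. 10 levels counting the root), so the depth is the number of divisions: log_7(40353607) = 9

The recursion tree depth is log_7(40353607) = 9. At each level, the problem size is divided by 7, so it takes 9 divisions to reduce to a base case of size 1. The algorithm makes 3 recursive calls at each level.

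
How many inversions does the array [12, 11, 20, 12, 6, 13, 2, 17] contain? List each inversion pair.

Finding inversions in [12, 11, 20, 12, 6, 13, 2, 17]:

(0, 1): arr[0]=12 > arr[1]=11
(0, 4): arr[0]=12 > arr[4]=6
(0, 6): arr[0]=12 > arr[6]=2
(1, 4): arr[1]=11 > arr[4]=6
(1, 6): arr[1]=11 > arr[6]=2
(2, 3): arr[2]=20 > arr[3]=12
(2, 4): arr[2]=20 > arr[4]=6
(2, 5): arr[2]=20 > arr[5]=13
(2, 6): arr[2]=20 > arr[6]=2
(2, 7): arr[2]=20 > arr[7]=17
(3, 4): arr[3]=12 > arr[4]=6
(3, 6): arr[3]=12 > arr[6]=2
(4, 6): arr[4]=6 > arr[6]=2
(5, 6): arr[5]=13 > arr[6]=2

Total inversions: 14

The array has 14 inversion(s): (0,1), (0,4), (0,6), (1,4), (1,6), (2,3), (2,4), (2,5), (2,6), (2,7), (3,4), (3,6), (4,6), (5,6). Each pair (i,j) satisfies i < j and arr[i] > arr[j].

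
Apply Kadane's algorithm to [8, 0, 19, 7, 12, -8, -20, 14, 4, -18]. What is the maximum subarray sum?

Using Kadane's algorithm on [8, 0, 19, 7, 12, -8, -20, 14, 4, -18]:

Scanning through the array:
Position 1 (value 0): max_ending_here = 8, max_so_far = 8
Position 2 (value 19): max_ending_here = 27, max_so_far = 27
Position 3 (value 7): max_ending_here = 34, max_so_far = 34
Position 4 (value 12): max_ending_here = 46, max_so_far = 46
Position 5 (value -8): max_ending_here = 38, max_so_far = 46
Position 6 (value -20): max_ending_here = 18, max_so_far = 46
Position 7 (value 14): max_ending_here = 32, max_so_far = 46
Position 8 (value 4): max_ending_here = 36, max_so_far = 46
Position 9 (value -18): max_ending_here = 18, max_so_far = 46

Maximum subarray: [8, 0, 19, 7, 12]
Maximum sum: 46

The maximum subarray is [8, 0, 19, 7, 12] with sum 46. This subarray runs from index 0 to index 4.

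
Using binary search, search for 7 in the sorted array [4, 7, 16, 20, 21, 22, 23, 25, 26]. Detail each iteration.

Binary search for 7 in [4, 7, 16, 20, 21, 22, 23, 25, 26]:

lo=0, hi=8, mid=4, arr[mid]=21 -> 21 > 7, search left half
lo=0, hi=3, mid=1, arr[mid]=7 -> Found target at index 1!

Binary search finds 7 at index 1 after 2 comparisons. The search repeatedly halves the search space by comparing with the middle element.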